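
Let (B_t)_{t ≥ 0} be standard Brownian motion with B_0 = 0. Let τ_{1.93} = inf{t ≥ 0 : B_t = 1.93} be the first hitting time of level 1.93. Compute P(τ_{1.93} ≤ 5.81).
P(τ_{1.93} ≤ 5.81) = 2(1 − Φ(1.93/√5.81)) = 2(1 − Φ(0.8007)) ≈ 0.4233

By the reflection principle for standard BM, P(τ_b ≤ t) = 2 · P(B_t ≥ b). Since B_t ~ N(0, t), P(B_t ≥ 1.93) = 1 − Φ(1.93/√t) = 1 − Φ(1.93/√5.81) = 1 − Φ(0.8007) ≈ 0.21165. Doubling: P(τ_{1.93} ≤ 5.81) ≈ 2 · 0.21165 = 0.42330 ≈ 0.4233.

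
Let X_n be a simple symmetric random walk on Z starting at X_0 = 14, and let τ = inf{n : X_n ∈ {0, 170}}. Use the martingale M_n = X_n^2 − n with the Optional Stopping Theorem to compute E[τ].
E[τ] = 2184

M_n = X_n^2 − n is a martingale (since E[X_{n+1}^2 | F_n] = X_n^2 + 1). By OST (τ has finite mean in a bounded region), E[M_τ] = E[M_0] = X_0^2 − 0 = 14^2 = 196. Also E[M_τ] = E[X_τ^2] − E[τ]. The walk exits at 0 or 170, with P(hit 170 first) = 14/170, so E[X_τ^2] = 170^2 · 14/170 + 0 = 2380. Thus E[τ] = E[X_τ^2] − E[M_τ] = 2380 − 196 = 2184 = 14(170 − 14) = 2184.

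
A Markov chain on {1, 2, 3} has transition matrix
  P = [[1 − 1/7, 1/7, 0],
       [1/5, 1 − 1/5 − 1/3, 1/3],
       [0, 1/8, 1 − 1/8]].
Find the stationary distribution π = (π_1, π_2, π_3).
π = (21/76, 15/76, 10/19)

This is a birth-death chain on three states, which satisfies detailed balance: π_1 · P_{12} = π_2 · P_{21} and π_2 · P_{23} = π_3 · P_{32}.
From π_1 · 1/7 = π_2 · 1/5: π_2/π_1 = (1/7)/(1/5) = 5/7.
From π_2 · 1/3 = π_3 · 1/8: π_3/π_2 = (1/3)/(1/8) = 8/3.
Take π_1 proportional to 1; then unnormalized π = (1, 5/7, 40/21). Normalize by dividing by the sum 76/21:
  π = (21/76, 15/76, 10/19).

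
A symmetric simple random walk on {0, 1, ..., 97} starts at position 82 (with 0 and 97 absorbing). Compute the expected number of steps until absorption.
E[τ | X_0 = 82] = 1230

Let v_k = E[τ | X_0 = k]. Boundary: v_0 = v_97 = 0. Recurrence: v_k = 1 + (v_{k-1} + v_{k+1})/2 for 1 ≤ k ≤ 96. The particular solution to v_k − (v_{k-1} + v_{k+1})/2 = 1 is v_k = −k^2. Adding homogeneous solution A + B k and matching boundaries gives v_k = k (97 − k). Substituting k = 82: v_82 = 82 · 15 = 1230.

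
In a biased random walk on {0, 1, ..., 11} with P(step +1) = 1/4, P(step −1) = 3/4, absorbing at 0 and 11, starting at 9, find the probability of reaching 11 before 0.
P(hit 11 before 0) = (1 − (3)^9) / (1 − (3)^11) = 9841/88573

Let u_k denote P(reach 11 before 0 | start at k). Boundary: u_0 = 0, u_11 = 1. Recurrence: u_k = 1/4·u_{k+1} + 3/4·u_{k-1} for 1 ≤ k ≤ 10. Try u_k = A + B·r^k with r = q/p = (3/4)/(1/4) = 3. Substitution satisfies the recurrence; boundary conditions give:
  u_k = (1 − r^k) / (1 − r^N) = (1 − (3)^9) / (1 − (3)^11) = 9841/88573.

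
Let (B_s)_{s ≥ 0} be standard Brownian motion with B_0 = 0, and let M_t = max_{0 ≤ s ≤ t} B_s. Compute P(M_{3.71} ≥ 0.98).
P(M_{3.71} ≥ 0.98) = 2·P(B_{3.71} ≥ 0.98) = 2(1 − Φ(0.98/√3.71)) ≈ 0.6109

By the reflection principle for Brownian motion, P(M_t ≥ a) = 2 · P(B_t ≥ a) for a ≥ 0. Since B_t ~ N(0, t), P(B_t ≥ 0.98) = 1 − Φ(0.98/√t) = 1 − Φ(0.98/√3.71) = 1 − Φ(0.5088). So
  P(M_{3.71} ≥ 0.98) = 2(1 − Φ(0.5088)) ≈ 0.6109.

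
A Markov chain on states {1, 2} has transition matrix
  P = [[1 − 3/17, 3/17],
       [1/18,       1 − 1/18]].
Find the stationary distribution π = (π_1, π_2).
π_1 = 17/71, π_2 = 54/71

Solve πP = π with π_1 + π_2 = 1. From πP = π: π_1 · (1 − 3/17) + π_2 · 1/18 = π_1 ⇒ π_2 · 1/18 = π_1 · 3/17 ⇒ π_2/π_1 = (3/17)/(1/18) = 54/17. Together with π_1 + π_2 = 1:
  π_1 = (1/18)/(3/17 + 1/18) = (1/18)/(71/306) = 17/71,
  π_2 = (3/17)/(3/17 + 1/18) = (3/17)/(71/306) = 54/71.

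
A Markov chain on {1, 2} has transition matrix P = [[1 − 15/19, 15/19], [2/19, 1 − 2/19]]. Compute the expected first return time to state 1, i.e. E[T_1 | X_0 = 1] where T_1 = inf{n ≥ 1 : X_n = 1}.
E[T_1 | X_0 = 1] = 1/π_1 = 17/2

For an irreducible recurrent Markov chain with stationary distribution π, E[T_i | X_0 = i] = 1/π_i (Kac's formula). Here π_1 = (2/19)/(15/19 + 2/19) = (2/19)/(17/19) = 2/17, so E[T_1 | X_0 = 1] = 1/π_1 = (15/19 + 2/19)/(2/19) = (17/19)/(2/19) = 17/2.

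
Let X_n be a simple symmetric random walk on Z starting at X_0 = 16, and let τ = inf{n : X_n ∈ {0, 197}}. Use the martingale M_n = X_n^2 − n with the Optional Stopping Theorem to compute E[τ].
E[τ] = 2896

M_n = X_n^2 − n is a martingale (since E[X_{n+1}^2 | F_n] = X_n^2 + 1). By OST (τ has finite mean in a bounded region), E[M_τ] = E[M_0] = X_0^2 − 0 = 16^2 = 256. Also E[M_τ] = E[X_τ^2] − E[τ]. The walk exits at 0 or 197, with P(hit 197 first) = 16/197, so E[X_τ^2] = 197^2 · 16/197 + 0 = 3152. Thus E[τ] = E[X_τ^2] − E[M_τ] = 3152 − 256 = 2896 = 16(197 − 16) = 2896.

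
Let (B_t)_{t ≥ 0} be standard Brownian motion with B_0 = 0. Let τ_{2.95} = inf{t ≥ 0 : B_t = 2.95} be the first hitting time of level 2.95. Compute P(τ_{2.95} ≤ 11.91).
P(τ_{2.95} ≤ 11.91) = 2(1 − Φ(2.95/√11.91)) = 2(1 − Φ(0.8548)) ≈ 0.3927

By the reflection principle for standard BM, P(τ_b ≤ t) = 2 · P(B_t ≥ b). Since B_t ~ N(0, t), P(B_t ≥ 2.95) = 1 − Φ(2.95/√t) = 1 − Φ(2.95/√11.91) = 1 − Φ(0.8548) ≈ 0.19633. Doubling: P(τ_{2.95} ≤ 11.91) ≈ 2 · 0.19633 = 0.39266 ≈ 0.3927.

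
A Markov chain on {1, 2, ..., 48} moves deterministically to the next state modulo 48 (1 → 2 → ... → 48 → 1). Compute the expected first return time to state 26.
E[T_26 | X_0 = 26] = 48

The chain cycles deterministically, so starting at state 26 it returns in exactly 48 steps. Equivalently, the stationary distribution is uniform π_j = 1/48 for every state j, so by Kac's formula E[T_26] = 1/π_26 = 48.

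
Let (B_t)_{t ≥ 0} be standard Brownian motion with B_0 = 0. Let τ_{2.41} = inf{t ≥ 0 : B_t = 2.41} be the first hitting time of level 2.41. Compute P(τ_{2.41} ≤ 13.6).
P(τ_{2.41} ≤ 13.6) = 2(1 − Φ(2.41/√13.6)) = 2(1 − Φ(0.6535)) ≈ 0.5134

By the reflection principle for standard BM, P(τ_b ≤ t) = 2 · P(B_t ≥ b). Since B_t ~ N(0, t), P(B_t ≥ 2.41) = 1 − Φ(2.41/√t) = 1 − Φ(2.41/√13.6) = 1 − Φ(0.6535) ≈ 0.25672. Doubling: P(τ_{2.41} ≤ 13.6) ≈ 2 · 0.25672 = 0.51344 ≈ 0.5134.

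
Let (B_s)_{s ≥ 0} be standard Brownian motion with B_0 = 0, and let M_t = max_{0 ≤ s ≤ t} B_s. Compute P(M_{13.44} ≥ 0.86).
P(M_{13.44} ≥ 0.86) = 2·P(B_{13.44} ≥ 0.86) = 2(1 − Φ(0.86/√13.44)) ≈ 0.8145

By the reflection principle for Brownian motion, P(M_t ≥ a) = 2 · P(B_t ≥ a) for a ≥ 0. Since B_t ~ N(0, t), P(B_t ≥ 0.86) = 1 − Φ(0.86/√t) = 1 − Φ(0.86/√13.44) = 1 − Φ(0.2346). So
  P(M_{13.44} ≥ 0.86) = 2(1 − Φ(0.2346)) ≈ 0.8145.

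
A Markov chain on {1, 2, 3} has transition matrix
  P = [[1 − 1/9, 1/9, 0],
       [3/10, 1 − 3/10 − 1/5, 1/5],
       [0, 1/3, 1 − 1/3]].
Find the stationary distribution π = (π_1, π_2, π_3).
π = (27/43, 10/43, 6/43)

This is a birth-death chain on three states, which satisfies detailed balance: π_1 · P_{12} = π_2 · P_{21} and π_2 · P_{23} = π_3 · P_{32}.
From π_1 · 1/9 = π_2 · 3/10: π_2/π_1 = (1/9)/(3/10) = 10/27.
From π_2 · 1/5 = π_3 · 1/3: π_3/π_2 = (1/5)/(1/3) = 3/5.
Take π_1 proportional to 1; then unnormalized π = (1, 10/27, 2/9). Normalize by dividing by the sum 43/27:
  π = (27/43, 10/43, 6/43).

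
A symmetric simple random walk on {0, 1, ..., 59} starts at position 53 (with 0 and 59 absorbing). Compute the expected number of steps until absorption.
E[τ | X_0 = 53] = 318

Let v_k = E[τ | X_0 = k]. Boundary: v_0 = v_59 = 0. Recurrence: v_k = 1 + (v_{k-1} + v_{k+1})/2 for 1 ≤ k ≤ 58. The particular solution to v_k − (v_{k-1} + v_{k+1})/2 = 1 is v_k = −k^2. Adding homogeneous solution A + B k and matching boundaries gives v_k = k (59 − k). Substituting k = 53: v_53 = 53 · 6 = 318.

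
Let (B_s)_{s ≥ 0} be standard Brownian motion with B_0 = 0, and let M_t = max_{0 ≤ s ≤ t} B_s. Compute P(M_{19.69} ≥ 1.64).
P(M_{19.69} ≥ 1.64) = 2·P(B_{19.69} ≥ 1.64) = 2(1 − Φ(1.64/√19.69)) ≈ 0.7117

By the reflection principle for Brownian motion, P(M_t ≥ a) = 2 · P(B_t ≥ a) for a ≥ 0. Since B_t ~ N(0, t), P(B_t ≥ 1.64) = 1 − Φ(1.64/√t) = 1 − Φ(1.64/√19.69) = 1 − Φ(0.3696). So
  P(M_{19.69} ≥ 1.64) = 2(1 − Φ(0.3696)) ≈ 0.7117.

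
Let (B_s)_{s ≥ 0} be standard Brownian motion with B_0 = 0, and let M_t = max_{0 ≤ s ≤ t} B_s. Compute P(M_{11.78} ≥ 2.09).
P(M_{11.78} ≥ 2.09) = 2·P(B_{11.78} ≥ 2.09) = 2(1 − Φ(2.09/√11.78)) ≈ 0.5426

By the reflection principle for Brownian motion, P(M_t ≥ a) = 2 · P(B_t ≥ a) for a ≥ 0. Since B_t ~ N(0, t), P(B_t ≥ 2.09) = 1 − Φ(2.09/√t) = 1 − Φ(2.09/√11.78) = 1 − Φ(0.6089). So
  P(M_{11.78} ≥ 2.09) = 2(1 − Φ(0.6089)) ≈ 0.5426.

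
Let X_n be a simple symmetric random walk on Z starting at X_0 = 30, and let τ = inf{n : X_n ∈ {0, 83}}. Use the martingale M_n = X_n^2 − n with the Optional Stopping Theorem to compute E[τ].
E[τ] = 1590

M_n = X_n^2 − n is a martingale (since E[X_{n+1}^2 | F_n] = X_n^2 + 1). By OST (τ has finite mean in a bounded region), E[M_τ] = E[M_0] = X_0^2 − 0 = 30^2 = 900. Also E[M_τ] = E[X_τ^2] − E[τ]. The walk exits at 0 or 83, with P(hit 83 first) = 30/83, so E[X_τ^2] = 83^2 · 30/83 + 0 = 2490. Thus E[τ] = E[X_τ^2] − E[M_τ] = 2490 − 900 = 1590 = 30(83 − 30) = 1590.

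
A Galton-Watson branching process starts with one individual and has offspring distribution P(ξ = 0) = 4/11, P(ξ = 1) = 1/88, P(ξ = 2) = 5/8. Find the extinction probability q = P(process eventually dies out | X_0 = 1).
q = 32/55

The pgf is f(s) = 4/11 + 1/88·s + 5/8·s². The extinction probability q is the smallest fixed point of f in [0, 1]. Setting s = f(s):
  5/8·s² + (1/88 − 1)·s + 4/11 = 0
  5/8·s² − (4/11 + 5/8)·s + 4/11 = 0
which factors as (s − 1)·(5/8·s − 4/11) = 0, giving roots s = 1 and s = (4/11)/(5/8) = 32/55.
Mean offspring μ = 1/88 + 2·5/8 = 111/88 > 1 (supercritical), so q < 1. The extinction probability is the smaller root: q = (4/11)/(5/8) = 32/55.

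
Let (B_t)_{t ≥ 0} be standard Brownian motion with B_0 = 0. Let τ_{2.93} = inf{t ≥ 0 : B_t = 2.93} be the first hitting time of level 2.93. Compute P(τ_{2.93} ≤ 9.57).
P(τ_{2.93} ≤ 9.57) = 2(1 − Φ(2.93/√9.57)) = 2(1 − Φ(0.9471)) ≈ 0.3436

By the reflection principle for standard BM, P(τ_b ≤ t) = 2 · P(B_t ≥ b). Since B_t ~ N(0, t), P(B_t ≥ 2.93) = 1 − Φ(2.93/√t) = 1 − Φ(2.93/√9.57) = 1 − Φ(0.9471) ≈ 0.17179. Doubling: P(τ_{2.93} ≤ 9.57) ≈ 2 · 0.17179 = 0.34358 ≈ 0.3436.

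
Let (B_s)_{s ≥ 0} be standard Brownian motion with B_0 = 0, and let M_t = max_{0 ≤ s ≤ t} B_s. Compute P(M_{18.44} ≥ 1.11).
P(M_{18.44} ≥ 1.11) = 2·P(B_{18.44} ≥ 1.11) = 2(1 − Φ(1.11/√18.44)) ≈ 0.7960

By the reflection principle for Brownian motion, P(M_t ≥ a) = 2 · P(B_t ≥ a) for a ≥ 0. Since B_t ~ N(0, t), P(B_t ≥ 1.11) = 1 − Φ(1.11/√t) = 1 − Φ(1.11/√18.44) = 1 − Φ(0.2585). So
  P(M_{18.44} ≥ 1.11) = 2(1 − Φ(0.2585)) ≈ 0.7960.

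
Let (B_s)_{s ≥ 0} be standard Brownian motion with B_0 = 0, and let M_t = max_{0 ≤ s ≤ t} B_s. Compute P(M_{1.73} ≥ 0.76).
P(M_{1.73} ≥ 0.76) = 2·P(B_{1.73} ≥ 0.76) = 2(1 − Φ(0.76/√1.73)) ≈ 0.5634

By the reflection principle for Brownian motion, P(M_t ≥ a) = 2 · P(B_t ≥ a) for a ≥ 0. Since B_t ~ N(0, t), P(B_t ≥ 0.76) = 1 − Φ(0.76/√t) = 1 − Φ(0.76/√1.73) = 1 − Φ(0.5778). So
  P(M_{1.73} ≥ 0.76) = 2(1 − Φ(0.5778)) ≈ 0.5634.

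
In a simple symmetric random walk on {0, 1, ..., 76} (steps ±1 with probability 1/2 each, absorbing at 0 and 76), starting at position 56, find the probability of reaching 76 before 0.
P(hit 76 before 0) = 56/76 = 14/19

Let u_k = P(hit 76 before 0 | start at k). Then u_0 = 0, u_76 = 1, and u_k = u_{k-1}/2 + u_{k+1}/2 for 1 ≤ k ≤ 75. This harmonic recurrence is solved by u_k = k/76, giving u_56 = 56/76 = 14/19.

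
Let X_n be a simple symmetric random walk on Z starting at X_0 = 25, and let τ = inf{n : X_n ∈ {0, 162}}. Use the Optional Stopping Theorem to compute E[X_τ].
E[X_τ] = 25

X_n is a martingale and τ is a bounded-mean stopping time (indeed τ is finite a.s. with bounded expectation since the walk is in a bounded region). By the OST, E[X_τ] = E[X_0] = 25. Equivalently: E[X_τ] = 162 · P(hit 162 first) + 0 · P(hit 0 first) = 162 · (25/162) = 25.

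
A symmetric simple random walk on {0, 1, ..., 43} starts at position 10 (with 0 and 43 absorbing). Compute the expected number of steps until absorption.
E[τ | X_0 = 10] = 330

Let v_k = E[τ | X_0 = k]. Boundary: v_0 = v_43 = 0. Recurrence: v_k = 1 + (v_{k-1} + v_{k+1})/2 for 1 ≤ k ≤ 42. The particular solution to v_k − (v_{k-1} + v_{k+1})/2 = 1 is v_k = −k^2. Adding homogeneous solution A + B k and matching boundaries gives v_k = k (43 − k). Substituting k = 10: v_10 = 10 · 33 = 330.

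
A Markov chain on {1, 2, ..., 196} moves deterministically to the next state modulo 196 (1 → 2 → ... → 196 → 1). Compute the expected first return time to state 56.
E[T_56 | X_0 = 56] = 196

The chain cycles deterministically, so starting at state 56 it returns in exactly 196 steps. Equivalently, the stationary distribution is uniform π_j = 1/196 for every state j, so by Kac's formula E[T_56] = 1/π_56 = 196.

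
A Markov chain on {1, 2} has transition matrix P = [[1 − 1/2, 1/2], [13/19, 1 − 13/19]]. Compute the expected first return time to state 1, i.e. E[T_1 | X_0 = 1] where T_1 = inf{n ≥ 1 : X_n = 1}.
E[T_1 | X_0 = 1] = 1/π_1 = 45/26

For an irreducible recurrent Markov chain with stationary distribution π, E[T_i | X_0 = i] = 1/π_i (Kac's formula). Here π_1 = (13/19)/(1/2 + 13/19) = (13/19)/(45/38) = 26/45, so E[T_1 | X_0 = 1] = 1/π_1 = (1/2 + 13/19)/(13/19) = (45/38)/(13/19) = 45/26.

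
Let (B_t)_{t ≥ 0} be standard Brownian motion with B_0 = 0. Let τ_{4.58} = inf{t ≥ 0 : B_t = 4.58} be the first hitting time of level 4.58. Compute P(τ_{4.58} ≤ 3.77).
P(τ_{4.58} ≤ 3.77) = 2(1 − Φ(4.58/√3.77)) = 2(1 − Φ(2.3588)) ≈ 0.0183

By the reflection principle for standard BM, P(τ_b ≤ t) = 2 · P(B_t ≥ b). Since B_t ~ N(0, t), P(B_t ≥ 4.58) = 1 − Φ(4.58/√t) = 1 − Φ(4.58/√3.77) = 1 − Φ(2.3588) ≈ 0.00917. Doubling: P(τ_{4.58} ≤ 3.77) ≈ 2 · 0.00917 = 0.01834 ≈ 0.0183.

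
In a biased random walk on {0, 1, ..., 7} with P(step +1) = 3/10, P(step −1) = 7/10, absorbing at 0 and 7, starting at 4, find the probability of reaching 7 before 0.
P(hit 7 before 0) = (1 − (7/3)^4) / (1 − (7/3)^7) = 15660/205339

Let u_k denote P(reach 7 before 0 | start at k). Boundary: u_0 = 0, u_7 = 1. Recurrence: u_k = 3/10·u_{k+1} + 7/10·u_{k-1} for 1 ≤ k ≤ 6. Try u_k = A + B·r^k with r = q/p = (7/10)/(3/10) = 7/3. Substitution satisfies the recurrence; boundary conditions give:
  u_k = (1 − r^k) / (1 − r^N) = (1 − (7/3)^4) / (1 − (7/3)^7) = 15660/205339.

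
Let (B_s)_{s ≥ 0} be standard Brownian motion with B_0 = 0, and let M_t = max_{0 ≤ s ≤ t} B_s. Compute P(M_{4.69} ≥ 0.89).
P(M_{4.69} ≥ 0.89) = 2·P(B_{4.69} ≥ 0.89) = 2(1 − Φ(0.89/√4.69)) ≈ 0.6811

By the reflection principle for Brownian motion, P(M_t ≥ a) = 2 · P(B_t ≥ a) for a ≥ 0. Since B_t ~ N(0, t), P(B_t ≥ 0.89) = 1 − Φ(0.89/√t) = 1 − Φ(0.89/√4.69) = 1 − Φ(0.4110). So
  P(M_{4.69} ≥ 0.89) = 2(1 − Φ(0.4110)) ≈ 0.6811.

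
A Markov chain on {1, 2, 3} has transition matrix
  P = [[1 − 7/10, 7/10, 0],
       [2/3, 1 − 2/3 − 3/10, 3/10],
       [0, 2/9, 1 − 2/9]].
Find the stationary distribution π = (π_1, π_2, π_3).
π = (400/1387, 420/1387, 567/1387)

This is a birth-death chain on three states, which satisfies detailed balance: π_1 · P_{12} = π_2 · P_{21} and π_2 · P_{23} = π_3 · P_{32}.
From π_1 · 7/10 = π_2 · 2/3: π_2/π_1 = (7/10)/(2/3) = 21/20.
From π_2 · 3/10 = π_3 · 2/9: π_3/π_2 = (3/10)/(2/9) = 27/20.
Take π_1 proportional to 1; then unnormalized π = (1, 21/20, 567/400). Normalize by dividing by the sum 1387/400:
  π = (400/1387, 420/1387, 567/1387).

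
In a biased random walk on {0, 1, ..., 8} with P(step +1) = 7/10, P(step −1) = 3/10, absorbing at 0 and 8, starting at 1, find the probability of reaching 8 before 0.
P(hit 8 before 0) = (1 − (3/7)^1) / (1 − (3/7)^8) = 823543/1439560

Let u_k denote P(reach 8 before 0 | start at k). Boundary: u_0 = 0, u_8 = 1. Recurrence: u_k = 7/10·u_{k+1} + 3/10·u_{k-1} for 1 ≤ k ≤ 7. Try u_k = A + B·r^k with r = q/p = (3/10)/(7/10) = 3/7. Substitution satisfies the recurrence; boundary conditions give:
  u_k = (1 − r^k) / (1 − r^N) = (1 − (3/7)^1) / (1 − (3/7)^8) = 823543/1439560.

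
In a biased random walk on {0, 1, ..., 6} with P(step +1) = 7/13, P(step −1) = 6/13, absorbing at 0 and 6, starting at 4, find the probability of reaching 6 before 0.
P(hit 6 before 0) = (1 − (6/7)^4) / (1 − (6/7)^6) = 4165/5461

Let u_k denote P(reach 6 before 0 | start at k). Boundary: u_0 = 0, u_6 = 1. Recurrence: u_k = 7/13·u_{k+1} + 6/13·u_{k-1} for 1 ≤ k ≤ 5. Try u_k = A + B·r^k with r = q/p = (6/13)/(7/13) = 6/7. Substitution satisfies the recurrence; boundary conditions give:
  u_k = (1 − r^k) / (1 − r^N) = (1 − (6/7)^4) / (1 − (6/7)^6) = 4165/5461.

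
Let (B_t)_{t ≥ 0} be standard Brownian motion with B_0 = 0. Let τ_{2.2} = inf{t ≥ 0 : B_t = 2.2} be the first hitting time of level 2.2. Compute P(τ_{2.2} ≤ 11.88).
P(τ_{2.2} ≤ 11.88) = 2(1 − Φ(2.2/√11.88)) = 2(1 − Φ(0.6383)) ≈ 0.5233

By the reflection principle for standard BM, P(τ_b ≤ t) = 2 · P(B_t ≥ b). Since B_t ~ N(0, t), P(B_t ≥ 2.2) = 1 − Φ(2.2/√t) = 1 − Φ(2.2/√11.88) = 1 − Φ(0.6383) ≈ 0.26164. Doubling: P(τ_{2.2} ≤ 11.88) ≈ 2 · 0.26164 = 0.52328 ≈ 0.5233.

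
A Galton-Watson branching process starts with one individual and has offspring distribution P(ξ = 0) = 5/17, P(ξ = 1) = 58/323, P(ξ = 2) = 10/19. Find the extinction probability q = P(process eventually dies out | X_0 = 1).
q = 19/34

The pgf is f(s) = 5/17 + 58/323·s + 10/19·s². The extinction probability q is the smallest fixed point of f in [0, 1]. Setting s = f(s):
  10/19·s² + (58/323 − 1)·s + 5/17 = 0
  10/19·s² − (5/17 + 10/19)·s + 5/17 = 0
which factors as (s − 1)·(10/19·s − 5/17) = 0, giving roots s = 1 and s = (5/17)/(10/19) = 19/34.
Mean offspring μ = 58/323 + 2·10/19 = 398/323 > 1 (supercritical), so q < 1. The extinction probability is the smaller root: q = (5/17)/(10/19) = 19/34.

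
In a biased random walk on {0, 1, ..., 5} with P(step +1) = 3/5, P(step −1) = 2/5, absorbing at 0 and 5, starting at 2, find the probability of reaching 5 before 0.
P(hit 5 before 0) = (1 − (2/3)^2) / (1 − (2/3)^5) = 135/211

Let u_k denote P(reach 5 before 0 | start at k). Boundary: u_0 = 0, u_5 = 1. Recurrence: u_k = 3/5·u_{k+1} + 2/5·u_{k-1} for 1 ≤ k ≤ 4. Try u_k = A + B·r^k with r = q/p = (2/5)/(3/5) = 2/3. Substitution satisfies the recurrence; boundary conditions give:
  u_k = (1 − r^k) / (1 − r^N) = (1 − (2/3)^2) / (1 − (2/3)^5) = 135/211.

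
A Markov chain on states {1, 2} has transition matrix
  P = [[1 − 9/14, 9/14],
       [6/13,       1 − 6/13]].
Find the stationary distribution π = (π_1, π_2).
π_1 = 28/67, π_2 = 39/67

Solve πP = π with π_1 + π_2 = 1. From πP = π: π_1 · (1 − 9/14) + π_2 · 6/13 = π_1 ⇒ π_2 · 6/13 = π_1 · 9/14 ⇒ π_2/π_1 = (9/14)/(6/13) = 39/28. Together with π_1 + π_2 = 1:
  π_1 = (6/13)/(9/14 + 6/13) = (6/13)/(201/182) = 28/67,
  π_2 = (9/14)/(9/14 + 6/13) = (9/14)/(201/182) = 39/67.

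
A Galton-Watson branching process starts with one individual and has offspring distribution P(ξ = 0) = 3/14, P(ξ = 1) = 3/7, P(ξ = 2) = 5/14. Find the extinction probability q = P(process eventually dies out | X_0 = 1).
q = 3/5

The pgf is f(s) = 3/14 + 3/7·s + 5/14·s². The extinction probability q is the smallest fixed point of f in [0, 1]. Setting s = f(s):
  5/14·s² + (3/7 − 1)·s + 3/14 = 0
  5/14·s² − (3/14 + 5/14)·s + 3/14 = 0
which factors as (s − 1)·(5/14·s − 3/14) = 0, giving roots s = 1 and s = (3/14)/(5/14) = 3/5.
Mean offspring μ = 3/7 + 2·5/14 = 8/7 > 1 (supercritical), so q < 1. The extinction probability is the smaller root: q = (3/14)/(5/14) = 3/5.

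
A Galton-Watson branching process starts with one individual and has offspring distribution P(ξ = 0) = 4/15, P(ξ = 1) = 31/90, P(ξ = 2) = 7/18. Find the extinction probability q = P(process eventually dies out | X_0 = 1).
q = 24/35

The pgf is f(s) = 4/15 + 31/90·s + 7/18·s². The extinction probability q is the smallest fixed point of f in [0, 1]. Setting s = f(s):
  7/18·s² + (31/90 − 1)·s + 4/15 = 0
  7/18·s² − (4/15 + 7/18)·s + 4/15 = 0
which factors as (s − 1)·(7/18·s − 4/15) = 0, giving roots s = 1 and s = (4/15)/(7/18) = 24/35.
Mean offspring μ = 31/90 + 2·7/18 = 101/90 > 1 (supercritical), so q < 1. The extinction probability is the smaller root: q = (4/15)/(7/18) = 24/35.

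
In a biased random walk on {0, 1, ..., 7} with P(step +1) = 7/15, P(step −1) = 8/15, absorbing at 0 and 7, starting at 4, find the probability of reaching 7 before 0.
P(hit 7 before 0) = (1 − (8/7)^4) / (1 − (8/7)^7) = 581385/1273609

Let u_k denote P(reach 7 before 0 | start at k). Boundary: u_0 = 0, u_7 = 1. Recurrence: u_k = 7/15·u_{k+1} + 8/15·u_{k-1} for 1 ≤ k ≤ 6. Try u_k = A + B·r^k with r = q/p = (8/15)/(7/15) = 8/7. Substitution satisfies the recurrence; boundary conditions give:
  u_k = (1 − r^k) / (1 − r^N) = (1 − (8/7)^4) / (1 − (8/7)^7) = 581385/1273609.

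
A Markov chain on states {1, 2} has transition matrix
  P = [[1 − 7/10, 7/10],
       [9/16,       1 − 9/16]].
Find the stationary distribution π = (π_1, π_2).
π_1 = 45/101, π_2 = 56/101

Solve πP = π with π_1 + π_2 = 1. From πP = π: π_1 · (1 − 7/10) + π_2 · 9/16 = π_1 ⇒ π_2 · 9/16 = π_1 · 7/10 ⇒ π_2/π_1 = (7/10)/(9/16) = 56/45. Together with π_1 + π_2 = 1:
  π_1 = (9/16)/(7/10 + 9/16) = (9/16)/(101/80) = 45/101,
  π_2 = (7/10)/(7/10 + 9/16) = (7/10)/(101/80) = 56/101.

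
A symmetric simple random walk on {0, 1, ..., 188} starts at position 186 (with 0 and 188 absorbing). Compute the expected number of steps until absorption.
E[τ | X_0 = 186] = 372

Let v_k = E[τ | X_0 = k]. Boundary: v_0 = v_188 = 0. Recurrence: v_k = 1 + (v_{k-1} + v_{k+1})/2 for 1 ≤ k ≤ 187. The particular solution to v_k − (v_{k-1} + v_{k+1})/2 = 1 is v_k = −k^2. Adding homogeneous solution A + B k and matching boundaries gives v_k = k (188 − k). Substituting k = 186: v_186 = 186 · 2 = 372.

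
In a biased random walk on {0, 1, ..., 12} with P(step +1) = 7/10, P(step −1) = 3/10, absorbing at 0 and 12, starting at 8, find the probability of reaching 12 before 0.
P(hit 12 before 0) = (1 − (3/7)^8) / (1 − (3/7)^12) = 5959282/5965843

Let u_k denote P(reach 12 before 0 | start at k). Boundary: u_0 = 0, u_12 = 1. Recurrence: u_k = 7/10·u_{k+1} + 3/10·u_{k-1} for 1 ≤ k ≤ 11. Try u_k = A + B·r^k with r = q/p = (3/10)/(7/10) = 3/7. Substitution satisfies the recurrence; boundary conditions give:
  u_k = (1 − r^k) / (1 − r^N) = (1 − (3/7)^8) / (1 − (3/7)^12) = 5959282/5965843.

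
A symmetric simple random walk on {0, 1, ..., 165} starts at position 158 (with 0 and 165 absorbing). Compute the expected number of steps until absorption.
E[τ | X_0 = 158] = 1106

Let v_k = E[τ | X_0 = k]. Boundary: v_0 = v_165 = 0. Recurrence: v_k = 1 + (v_{k-1} + v_{k+1})/2 for 1 ≤ k ≤ 164. The particular solution to v_k − (v_{k-1} + v_{k+1})/2 = 1 is v_k = −k^2. Adding homogeneous solution A + B k and matching boundaries gives v_k = k (165 − k). Substituting k = 158: v_158 = 158 · 7 = 1106.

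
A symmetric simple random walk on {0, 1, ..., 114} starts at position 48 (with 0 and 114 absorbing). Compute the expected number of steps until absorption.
E[τ | X_0 = 48] = 3168

Let v_k = E[τ | X_0 = k]. Boundary: v_0 = v_114 = 0. Recurrence: v_k = 1 + (v_{k-1} + v_{k+1})/2 for 1 ≤ k ≤ 113. The particular solution to v_k − (v_{k-1} + v_{k+1})/2 = 1 is v_k = −k^2. Adding homogeneous solution A + B k and matching boundaries gives v_k = k (114 − k). Substituting k = 48: v_48 = 48 · 66 = 3168.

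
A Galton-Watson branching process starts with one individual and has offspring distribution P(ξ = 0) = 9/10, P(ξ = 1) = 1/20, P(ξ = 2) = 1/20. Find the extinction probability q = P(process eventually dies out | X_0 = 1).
q = 1

Mean offspring μ = 0·9/10 + 1·1/20 + 2·1/20 = 3/20 ≤ 1. For μ ≤ 1 with offspring not concentrated at 1, the Galton-Watson process goes extinct almost surely, so q = 1.
(Algebraic check: The pgf is f(s) = 9/10 + 1/20·s + 1/20·s². The extinction probability q is the smallest fixed point of f in [0, 1]. Setting s = f(s):
  1/20·s² + (1/20 − 1)·s + 9/10 = 0
  1/20·s² − (9/10 + 1/20)·s + 9/10 = 0
which factors as (s − 1)·(1/20·s − 9/10) = 0, giving roots s = 1 and s = (9/10)/(1/20) = 18. Since 18 ≥ 1, the smallest root in [0, 1] is s = 1.)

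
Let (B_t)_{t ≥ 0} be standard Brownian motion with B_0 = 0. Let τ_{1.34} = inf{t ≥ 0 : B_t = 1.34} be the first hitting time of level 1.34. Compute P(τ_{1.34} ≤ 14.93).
P(τ_{1.34} ≤ 14.93) = 2(1 − Φ(1.34/√14.93)) = 2(1 − Φ(0.3468)) ≈ 0.7287

By the reflection principle for standard BM, P(τ_b ≤ t) = 2 · P(B_t ≥ b). Since B_t ~ N(0, t), P(B_t ≥ 1.34) = 1 − Φ(1.34/√t) = 1 − Φ(1.34/√14.93) = 1 − Φ(0.3468) ≈ 0.36437. Doubling: P(τ_{1.34} ≤ 14.93) ≈ 2 · 0.36437 = 0.72874 ≈ 0.7287.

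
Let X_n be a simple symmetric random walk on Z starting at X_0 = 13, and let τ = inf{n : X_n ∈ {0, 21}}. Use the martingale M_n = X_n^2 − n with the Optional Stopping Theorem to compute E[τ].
E[τ] = 104

M_n = X_n^2 − n is a martingale (since E[X_{n+1}^2 | F_n] = X_n^2 + 1). By OST (τ has finite mean in a bounded region), E[M_τ] = E[M_0] = X_0^2 − 0 = 13^2 = 169. Also E[M_τ] = E[X_τ^2] − E[τ]. The walk exits at 0 or 21, with P(hit 21 first) = 13/21, so E[X_τ^2] = 21^2 · 13/21 + 0 = 273. Thus E[τ] = E[X_τ^2] − E[M_τ] = 273 − 169 = 104 = 13(21 − 13) = 104.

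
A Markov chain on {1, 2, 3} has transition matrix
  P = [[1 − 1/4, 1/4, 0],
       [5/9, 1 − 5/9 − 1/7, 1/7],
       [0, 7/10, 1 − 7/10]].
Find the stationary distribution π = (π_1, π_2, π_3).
π = (980/1511, 441/1511, 90/1511)

This is a birth-death chain on three states, which satisfies detailed balance: π_1 · P_{12} = π_2 · P_{21} and π_2 · P_{23} = π_3 · P_{32}.
From π_1 · 1/4 = π_2 · 5/9: π_2/π_1 = (1/4)/(5/9) = 9/20.
From π_2 · 1/7 = π_3 · 7/10: π_3/π_2 = (1/7)/(7/10) = 10/49.
Take π_1 proportional to 1; then unnormalized π = (1, 9/20, 9/98). Normalize by dividing by the sum 1511/980:
  π = (980/1511, 441/1511, 90/1511).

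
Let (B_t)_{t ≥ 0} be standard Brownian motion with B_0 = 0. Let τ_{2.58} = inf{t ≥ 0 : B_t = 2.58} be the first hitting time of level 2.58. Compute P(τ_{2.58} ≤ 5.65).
P(τ_{2.58} ≤ 5.65) = 2(1 − Φ(2.58/√5.65)) = 2(1 − Φ(1.0854)) ≈ 0.2777

By the reflection principle for standard BM, P(τ_b ≤ t) = 2 · P(B_t ≥ b). Since B_t ~ N(0, t), P(B_t ≥ 2.58) = 1 − Φ(2.58/√t) = 1 − Φ(2.58/√5.65) = 1 − Φ(1.0854) ≈ 0.13887. Doubling: P(τ_{2.58} ≤ 5.65) ≈ 2 · 0.13887 = 0.27774 ≈ 0.2777.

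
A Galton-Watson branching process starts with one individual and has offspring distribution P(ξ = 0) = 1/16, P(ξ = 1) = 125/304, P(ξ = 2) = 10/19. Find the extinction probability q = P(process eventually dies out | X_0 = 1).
q = 19/160

The pgf is f(s) = 1/16 + 125/304·s + 10/19·s². The extinction probability q is the smallest fixed point of f in [0, 1]. Setting s = f(s):
  10/19·s² + (125/304 − 1)·s + 1/16 = 0
  10/19·s² − (1/16 + 10/19)·s + 1/16 = 0
which factors as (s − 1)·(10/19·s − 1/16) = 0, giving roots s = 1 and s = (1/16)/(10/19) = 19/160.
Mean offspring μ = 125/304 + 2·10/19 = 445/304 > 1 (supercritical), so q < 1. The extinction probability is the smaller root: q = (1/16)/(10/19) = 19/160.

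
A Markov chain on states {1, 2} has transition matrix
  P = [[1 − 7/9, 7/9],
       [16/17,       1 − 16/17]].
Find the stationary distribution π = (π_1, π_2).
π_1 = 144/263, π_2 = 119/263

Solve πP = π with π_1 + π_2 = 1. From πP = π: π_1 · (1 − 7/9) + π_2 · 16/17 = π_1 ⇒ π_2 · 16/17 = π_1 · 7/9 ⇒ π_2/π_1 = (7/9)/(16/17) = 119/144. Together with π_1 + π_2 = 1:
  π_1 = (16/17)/(7/9 + 16/17) = (16/17)/(263/153) = 144/263,
  π_2 = (7/9)/(7/9 + 16/17) = (7/9)/(263/153) = 119/263.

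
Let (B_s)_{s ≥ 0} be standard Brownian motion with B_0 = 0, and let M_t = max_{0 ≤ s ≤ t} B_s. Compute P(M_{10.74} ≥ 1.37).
P(M_{10.74} ≥ 1.37) = 2·P(B_{10.74} ≥ 1.37) = 2(1 − Φ(1.37/√10.74)) ≈ 0.6759

By the reflection principle for Brownian motion, P(M_t ≥ a) = 2 · P(B_t ≥ a) for a ≥ 0. Since B_t ~ N(0, t), P(B_t ≥ 1.37) = 1 − Φ(1.37/√t) = 1 − Φ(1.37/√10.74) = 1 − Φ(0.4180). So
  P(M_{10.74} ≥ 1.37) = 2(1 − Φ(0.4180)) ≈ 0.6759.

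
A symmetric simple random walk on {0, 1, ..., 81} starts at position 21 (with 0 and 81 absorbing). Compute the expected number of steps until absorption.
E[τ | X_0 = 21] = 1260

Let v_k = E[τ | X_0 = k]. Boundary: v_0 = v_81 = 0. Recurrence: v_k = 1 + (v_{k-1} + v_{k+1})/2 for 1 ≤ k ≤ 80. The particular solution to v_k − (v_{k-1} + v_{k+1})/2 = 1 is v_k = −k^2. Adding homogeneous solution A + B k and matching boundaries gives v_k = k (81 − k). Substituting k = 21: v_21 = 21 · 60 = 1260.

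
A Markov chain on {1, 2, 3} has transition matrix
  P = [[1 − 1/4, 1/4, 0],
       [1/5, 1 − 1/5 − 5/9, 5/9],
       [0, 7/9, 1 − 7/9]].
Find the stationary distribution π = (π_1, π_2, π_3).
π = (7/22, 35/88, 25/88)

This is a birth-death chain on three states, which satisfies detailed balance: π_1 · P_{12} = π_2 · P_{21} and π_2 · P_{23} = π_3 · P_{32}.
From π_1 · 1/4 = π_2 · 1/5: π_2/π_1 = (1/4)/(1/5) = 5/4.
From π_2 · 5/9 = π_3 · 7/9: π_3/π_2 = (5/9)/(7/9) = 5/7.
Take π_1 proportional to 1; then unnormalized π = (1, 5/4, 25/28). Normalize by dividing by the sum 22/7:
  π = (7/22, 35/88, 25/88).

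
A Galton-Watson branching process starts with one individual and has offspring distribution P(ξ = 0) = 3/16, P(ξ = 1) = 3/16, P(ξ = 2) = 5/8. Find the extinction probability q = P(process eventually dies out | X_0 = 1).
q = 3/10

The pgf is f(s) = 3/16 + 3/16·s + 5/8·s². The extinction probability q is the smallest fixed point of f in [0, 1]. Setting s = f(s):
  5/8·s² + (3/16 − 1)·s + 3/16 = 0
  5/8·s² − (3/16 + 5/8)·s + 3/16 = 0
which factors as (s − 1)·(5/8·s − 3/16) = 0, giving roots s = 1 and s = (3/16)/(5/8) = 3/10.
Mean offspring μ = 3/16 + 2·5/8 = 23/16 > 1 (supercritical), so q < 1. The extinction probability is the smaller root: q = (3/16)/(5/8) = 3/10.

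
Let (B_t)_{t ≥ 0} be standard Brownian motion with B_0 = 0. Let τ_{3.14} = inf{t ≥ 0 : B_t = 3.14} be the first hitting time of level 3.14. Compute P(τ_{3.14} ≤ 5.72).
P(τ_{3.14} ≤ 5.72) = 2(1 − Φ(3.14/√5.72)) = 2(1 − Φ(1.3129)) ≈ 0.1892

By the reflection principle for standard BM, P(τ_b ≤ t) = 2 · P(B_t ≥ b). Since B_t ~ N(0, t), P(B_t ≥ 3.14) = 1 − Φ(3.14/√t) = 1 − Φ(3.14/√5.72) = 1 − Φ(1.3129) ≈ 0.09461. Doubling: P(τ_{3.14} ≤ 5.72) ≈ 2 · 0.09461 = 0.18922 ≈ 0.1892.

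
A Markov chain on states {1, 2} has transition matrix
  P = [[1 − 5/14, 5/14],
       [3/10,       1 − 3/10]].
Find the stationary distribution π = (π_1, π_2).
π_1 = 21/46, π_2 = 25/46

Solve πP = π with π_1 + π_2 = 1. From πP = π: π_1 · (1 − 5/14) + π_2 · 3/10 = π_1 ⇒ π_2 · 3/10 = π_1 · 5/14 ⇒ π_2/π_1 = (5/14)/(3/10) = 25/21. Together with π_1 + π_2 = 1:
  π_1 = (3/10)/(5/14 + 3/10) = (3/10)/(23/35) = 21/46,
  π_2 = (5/14)/(5/14 + 3/10) = (5/14)/(23/35) = 25/46.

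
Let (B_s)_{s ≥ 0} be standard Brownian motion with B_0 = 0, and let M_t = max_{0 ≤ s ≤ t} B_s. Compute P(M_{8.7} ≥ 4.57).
P(M_{8.7} ≥ 4.57) = 2·P(B_{8.7} ≥ 4.57) = 2(1 − Φ(4.57/√8.7)) ≈ 0.1213

By the reflection principle for Brownian motion, P(M_t ≥ a) = 2 · P(B_t ≥ a) for a ≥ 0. Since B_t ~ N(0, t), P(B_t ≥ 4.57) = 1 − Φ(4.57/√t) = 1 − Φ(4.57/√8.7) = 1 − Φ(1.5494). So
  P(M_{8.7} ≥ 4.57) = 2(1 − Φ(1.5494)) ≈ 0.1213.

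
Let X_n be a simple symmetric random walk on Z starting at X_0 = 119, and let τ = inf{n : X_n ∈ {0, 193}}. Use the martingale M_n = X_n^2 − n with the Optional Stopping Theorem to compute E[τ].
E[τ] = 8806

M_n = X_n^2 − n is a martingale (since E[X_{n+1}^2 | F_n] = X_n^2 + 1). By OST (τ has finite mean in a bounded region), E[M_τ] = E[M_0] = X_0^2 − 0 = 119^2 = 14161. Also E[M_τ] = E[X_τ^2] − E[τ]. The walk exits at 0 or 193, with P(hit 193 first) = 119/193, so E[X_τ^2] = 193^2 · 119/193 + 0 = 22967. Thus E[τ] = E[X_τ^2] − E[M_τ] = 22967 − 14161 = 8806 = 119(193 − 119) = 8806.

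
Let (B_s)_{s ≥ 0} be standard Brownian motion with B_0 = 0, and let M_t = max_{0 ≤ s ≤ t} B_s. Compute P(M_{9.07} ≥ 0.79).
P(M_{9.07} ≥ 0.79) = 2·P(B_{9.07} ≥ 0.79) = 2(1 − Φ(0.79/√9.07)) ≈ 0.7931

By the reflection principle for Brownian motion, P(M_t ≥ a) = 2 · P(B_t ≥ a) for a ≥ 0. Since B_t ~ N(0, t), P(B_t ≥ 0.79) = 1 − Φ(0.79/√t) = 1 − Φ(0.79/√9.07) = 1 − Φ(0.2623). So
  P(M_{9.07} ≥ 0.79) = 2(1 − Φ(0.2623)) ≈ 0.7931.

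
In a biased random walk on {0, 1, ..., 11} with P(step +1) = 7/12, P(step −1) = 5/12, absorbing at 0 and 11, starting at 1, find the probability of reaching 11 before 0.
P(hit 11 before 0) = (1 − (5/7)^1) / (1 − (5/7)^11) = 282475249/964249309

Let u_k denote P(reach 11 before 0 | start at k). Boundary: u_0 = 0, u_11 = 1. Recurrence: u_k = 7/12·u_{k+1} + 5/12·u_{k-1} for 1 ≤ k ≤ 10. Try u_k = A + B·r^k with r = q/p = (5/12)/(7/12) = 5/7. Substitution satisfies the recurrence; boundary conditions give:
  u_k = (1 − r^k) / (1 − r^N) = (1 − (5/7)^1) / (1 − (5/7)^11) = 282475249/964249309.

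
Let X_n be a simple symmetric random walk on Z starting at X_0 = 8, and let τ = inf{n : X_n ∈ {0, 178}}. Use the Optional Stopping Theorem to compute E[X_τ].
E[X_τ] = 8

X_n is a martingale and τ is a bounded-mean stopping time (indeed τ is finite a.s. with bounded expectation since the walk is in a bounded region). By the OST, E[X_τ] = E[X_0] = 8. Equivalently: E[X_τ] = 178 · P(hit 178 first) + 0 · P(hit 0 first) = 178 · (8/178) = 8.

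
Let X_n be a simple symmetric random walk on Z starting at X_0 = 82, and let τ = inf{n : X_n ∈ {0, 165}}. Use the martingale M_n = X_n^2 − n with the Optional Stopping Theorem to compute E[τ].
E[τ] = 6806

M_n = X_n^2 − n is a martingale (since E[X_{n+1}^2 | F_n] = X_n^2 + 1). By OST (τ has finite mean in a bounded region), E[M_τ] = E[M_0] = X_0^2 − 0 = 82^2 = 6724. Also E[M_τ] = E[X_τ^2] − E[τ]. The walk exits at 0 or 165, with P(hit 165 first) = 82/165, so E[X_τ^2] = 165^2 · 82/165 + 0 = 13530. Thus E[τ] = E[X_τ^2] − E[M_τ] = 13530 − 6724 = 6806 = 82(165 − 82) = 6806.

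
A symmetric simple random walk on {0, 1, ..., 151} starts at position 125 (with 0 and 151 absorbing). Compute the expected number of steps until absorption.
E[τ | X_0 = 125] = 3250

Let v_k = E[τ | X_0 = k]. Boundary: v_0 = v_151 = 0. Recurrence: v_k = 1 + (v_{k-1} + v_{k+1})/2 for 1 ≤ k ≤ 150. The particular solution to v_k − (v_{k-1} + v_{k+1})/2 = 1 is v_k = −k^2. Adding homogeneous solution A + B k and matching boundaries gives v_k = k (151 − k). Substituting k = 125: v_125 = 125 · 26 = 3250.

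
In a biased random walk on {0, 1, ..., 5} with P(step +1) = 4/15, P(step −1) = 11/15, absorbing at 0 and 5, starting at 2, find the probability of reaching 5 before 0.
P(hit 5 before 0) = (1 − (11/4)^2) / (1 − (11/4)^5) = 960/22861

Let u_k denote P(reach 5 before 0 | start at k). Boundary: u_0 = 0, u_5 = 1. Recurrence: u_k = 4/15·u_{k+1} + 11/15·u_{k-1} for 1 ≤ k ≤ 4. Try u_k = A + B·r^k with r = q/p = (11/15)/(4/15) = 11/4. Substitution satisfies the recurrence; boundary conditions give:
  u_k = (1 − r^k) / (1 − r^N) = (1 − (11/4)^2) / (1 − (11/4)^5) = 960/22861.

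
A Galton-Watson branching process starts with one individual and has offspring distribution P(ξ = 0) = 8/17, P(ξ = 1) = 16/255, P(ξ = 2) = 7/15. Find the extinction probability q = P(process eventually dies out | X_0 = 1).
q = 1

Mean offspring μ = 0·8/17 + 1·16/255 + 2·7/15 = 254/255 ≤ 1. For μ ≤ 1 with offspring not concentrated at 1, the Galton-Watson process goes extinct almost surely, so q = 1.
(Algebraic check: The pgf is f(s) = 8/17 + 16/255·s + 7/15·s². The extinction probability q is the smallest fixed point of f in [0, 1]. Setting s = f(s):
  7/15·s² + (16/255 − 1)·s + 8/17 = 0
  7/15·s² − (8/17 + 7/15)·s + 8/17 = 0
which factors as (s − 1)·(7/15·s − 8/17) = 0, giving roots s = 1 and s = (8/17)/(7/15) = 120/119. Since 120/119 ≥ 1, the smallest root in [0, 1] is s = 1.)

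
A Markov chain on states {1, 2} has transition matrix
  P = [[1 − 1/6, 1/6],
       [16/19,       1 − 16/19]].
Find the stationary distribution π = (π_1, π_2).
π_1 = 96/115, π_2 = 19/115

Solve πP = π with π_1 + π_2 = 1. From πP = π: π_1 · (1 − 1/6) + π_2 · 16/19 = π_1 ⇒ π_2 · 16/19 = π_1 · 1/6 ⇒ π_2/π_1 = (1/6)/(16/19) = 19/96. Together with π_1 + π_2 = 1:
  π_1 = (16/19)/(1/6 + 16/19) = (16/19)/(115/114) = 96/115,
  π_2 = (1/6)/(1/6 + 16/19) = (1/6)/(115/114) = 19/115.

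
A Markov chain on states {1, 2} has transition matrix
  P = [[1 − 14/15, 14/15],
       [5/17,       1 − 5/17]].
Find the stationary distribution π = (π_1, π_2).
π_1 = 75/313, π_2 = 238/313

Solve πP = π with π_1 + π_2 = 1. From πP = π: π_1 · (1 − 14/15) + π_2 · 5/17 = π_1 ⇒ π_2 · 5/17 = π_1 · 14/15 ⇒ π_2/π_1 = (14/15)/(5/17) = 238/75. Together with π_1 + π_2 = 1:
  π_1 = (5/17)/(14/15 + 5/17) = (5/17)/(313/255) = 75/313,
  π_2 = (14/15)/(14/15 + 5/17) = (14/15)/(313/255) = 238/313.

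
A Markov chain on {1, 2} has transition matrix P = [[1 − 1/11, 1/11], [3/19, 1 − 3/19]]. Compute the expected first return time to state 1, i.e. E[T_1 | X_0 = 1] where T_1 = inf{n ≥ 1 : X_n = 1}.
E[T_1 | X_0 = 1] = 1/π_1 = 52/33

For an irreducible recurrent Markov chain with stationary distribution π, E[T_i | X_0 = i] = 1/π_i (Kac's formula). Here π_1 = (3/19)/(1/11 + 3/19) = (3/19)/(52/209) = 33/52, so E[T_1 | X_0 = 1] = 1/π_1 = (1/11 + 3/19)/(3/19) = (52/209)/(3/19) = 52/33.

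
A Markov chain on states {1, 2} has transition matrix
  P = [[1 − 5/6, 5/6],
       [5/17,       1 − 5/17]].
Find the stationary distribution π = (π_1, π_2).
π_1 = 6/23, π_2 = 17/23

Solve πP = π with π_1 + π_2 = 1. From πP = π: π_1 · (1 − 5/6) + π_2 · 5/17 = π_1 ⇒ π_2 · 5/17 = π_1 · 5/6 ⇒ π_2/π_1 = (5/6)/(5/17) = 17/6. Together with π_1 + π_2 = 1:
  π_1 = (5/17)/(5/6 + 5/17) = (5/17)/(115/102) = 6/23,
  π_2 = (5/6)/(5/6 + 5/17) = (5/6)/(115/102) = 17/23.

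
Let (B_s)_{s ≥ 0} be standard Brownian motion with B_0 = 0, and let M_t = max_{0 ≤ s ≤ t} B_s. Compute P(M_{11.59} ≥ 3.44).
P(M_{11.59} ≥ 3.44) = 2·P(B_{11.59} ≥ 3.44) = 2(1 − Φ(3.44/√11.59)) ≈ 0.3123

By the reflection principle for Brownian motion, P(M_t ≥ a) = 2 · P(B_t ≥ a) for a ≥ 0. Since B_t ~ N(0, t), P(B_t ≥ 3.44) = 1 − Φ(3.44/√t) = 1 − Φ(3.44/√11.59) = 1 − Φ(1.0105). So
  P(M_{11.59} ≥ 3.44) = 2(1 − Φ(1.0105)) ≈ 0.3123.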